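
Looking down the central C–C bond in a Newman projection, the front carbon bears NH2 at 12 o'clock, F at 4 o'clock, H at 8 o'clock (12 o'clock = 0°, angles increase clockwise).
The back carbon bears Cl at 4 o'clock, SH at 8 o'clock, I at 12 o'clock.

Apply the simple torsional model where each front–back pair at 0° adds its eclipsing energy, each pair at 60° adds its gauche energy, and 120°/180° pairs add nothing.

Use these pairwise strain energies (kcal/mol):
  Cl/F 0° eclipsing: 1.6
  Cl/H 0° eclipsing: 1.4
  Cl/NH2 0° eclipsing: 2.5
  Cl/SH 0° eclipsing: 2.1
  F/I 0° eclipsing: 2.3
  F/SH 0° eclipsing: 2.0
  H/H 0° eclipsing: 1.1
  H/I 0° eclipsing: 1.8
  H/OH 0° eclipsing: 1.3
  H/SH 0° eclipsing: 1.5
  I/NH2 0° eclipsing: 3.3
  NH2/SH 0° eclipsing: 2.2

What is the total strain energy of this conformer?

This conformer (eclipsed): NH2(0°)/I(0°) eclipsed 3.3; F(120°)/Cl(120°) eclipsed 1.6; H(240°)/SH(240°) eclipsed 1.5 → 6.4 kcal/mol.

6.4 kcal/mol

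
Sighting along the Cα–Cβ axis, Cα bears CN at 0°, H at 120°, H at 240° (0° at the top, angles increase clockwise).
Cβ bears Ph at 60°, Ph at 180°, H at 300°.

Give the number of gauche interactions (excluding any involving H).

Non-H gauche pairs: CN(0°)/Ph(60°) — 1 interaction.

1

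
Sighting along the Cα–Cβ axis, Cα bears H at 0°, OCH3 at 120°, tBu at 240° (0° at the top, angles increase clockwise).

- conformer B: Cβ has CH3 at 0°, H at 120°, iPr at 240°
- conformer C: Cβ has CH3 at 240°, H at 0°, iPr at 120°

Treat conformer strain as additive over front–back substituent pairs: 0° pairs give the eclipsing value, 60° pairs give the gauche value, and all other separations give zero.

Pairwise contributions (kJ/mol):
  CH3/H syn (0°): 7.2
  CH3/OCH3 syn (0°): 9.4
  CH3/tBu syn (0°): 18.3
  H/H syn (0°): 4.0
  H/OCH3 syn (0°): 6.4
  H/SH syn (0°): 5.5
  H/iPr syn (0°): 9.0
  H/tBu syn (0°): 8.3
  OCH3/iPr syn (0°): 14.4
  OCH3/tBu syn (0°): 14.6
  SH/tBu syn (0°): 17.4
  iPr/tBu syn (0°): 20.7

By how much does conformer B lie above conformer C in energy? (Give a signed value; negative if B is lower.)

B is eclipsed. H at 0° is eclipsed with CH3 at 0° (7.2); OCH3 at 120° is eclipsed with H at 120° (6.4); tBu at 240° is eclipsed with iPr at 240° (20.7). Total 34.3 kJ/mol.
C is eclipsed. H at 0° is eclipsed with H at 0° (4.0); OCH3 at 120° is eclipsed with iPr at 120° (14.4); tBu at 240° is eclipsed with CH3 at 240° (18.3). Total 36.7 kJ/mol.
E(B) − E(C) = 34.3 − 36.7 = -2.4 kJ/mol.

-2.4 kJ/mol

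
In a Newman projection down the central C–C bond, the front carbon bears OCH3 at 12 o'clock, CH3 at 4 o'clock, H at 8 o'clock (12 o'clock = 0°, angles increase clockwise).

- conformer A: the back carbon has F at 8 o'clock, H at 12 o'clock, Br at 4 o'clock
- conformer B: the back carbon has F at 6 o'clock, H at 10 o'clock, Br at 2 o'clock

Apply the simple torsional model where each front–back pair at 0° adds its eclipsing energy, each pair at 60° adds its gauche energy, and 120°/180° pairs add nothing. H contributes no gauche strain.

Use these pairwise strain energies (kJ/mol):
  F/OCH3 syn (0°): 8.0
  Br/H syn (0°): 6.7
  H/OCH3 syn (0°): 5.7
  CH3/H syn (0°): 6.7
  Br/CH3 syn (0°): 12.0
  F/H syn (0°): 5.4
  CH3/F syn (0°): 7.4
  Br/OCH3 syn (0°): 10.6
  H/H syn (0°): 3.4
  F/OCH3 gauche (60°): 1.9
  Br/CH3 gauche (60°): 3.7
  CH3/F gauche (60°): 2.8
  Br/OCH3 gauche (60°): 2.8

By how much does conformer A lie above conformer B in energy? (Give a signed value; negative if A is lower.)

+13.8 kJ/mol

A is eclipsed. OCH3 at 0° is eclipsed with H at 0° (5.7); CH3 at 120° is eclipsed with Br at 120° (12.0); H at 240° is eclipsed with F at 240° (5.4). Total 23.1 kJ/mol.
B is staggered. OCH3 at 0° is gauche with Br at 60° (2.8); CH3 at 120° is gauche with F at 180° (2.8); CH3 at 120° is gauche with Br at 60° (3.7). Total 9.3 kJ/mol.
E(A) − E(B) = 23.1 − 9.3 = +13.8 kJ/mol.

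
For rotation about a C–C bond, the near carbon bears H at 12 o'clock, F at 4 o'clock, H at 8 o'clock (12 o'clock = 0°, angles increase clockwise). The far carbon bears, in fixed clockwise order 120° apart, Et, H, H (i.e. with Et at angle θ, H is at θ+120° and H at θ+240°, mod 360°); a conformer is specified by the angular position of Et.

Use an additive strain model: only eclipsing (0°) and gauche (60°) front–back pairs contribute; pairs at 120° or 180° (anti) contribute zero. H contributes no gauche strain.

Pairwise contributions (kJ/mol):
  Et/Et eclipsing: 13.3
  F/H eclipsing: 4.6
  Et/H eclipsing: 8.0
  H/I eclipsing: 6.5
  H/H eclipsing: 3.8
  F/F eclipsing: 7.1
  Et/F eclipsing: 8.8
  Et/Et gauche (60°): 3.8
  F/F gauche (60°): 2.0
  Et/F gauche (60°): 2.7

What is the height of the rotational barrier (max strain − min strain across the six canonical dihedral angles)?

16.4 kJ/mol

Et at 0° (eclipsed): H(0°)/Et(0°) eclipsed 8.0; F(120°)/H(120°) eclipsed 4.6; H(240°)/H(240°) eclipsed 3.8 → 16.4 kJ/mol.
Et at 60° (staggered): F(120°)/Et(60°) gauche 2.7 → 2.7 kJ/mol.
Et at 120° (eclipsed): H(0°)/H(0°) eclipsed 3.8; F(120°)/Et(120°) eclipsed 8.8; H(240°)/H(240°) eclipsed 3.8 → 16.4 kJ/mol.
Et at 180° (staggered): F(120°)/Et(180°) gauche 2.7 → 2.7 kJ/mol.
Et at 240° (eclipsed): H(0°)/H(0°) eclipsed 3.8; F(120°)/H(120°) eclipsed 4.6; H(240°)/Et(240°) eclipsed 8.0 → 16.4 kJ/mol.
Et at 300° (staggered): no non-H gauche contacts → 0.0 kJ/mol.
Max at 0° (16.4 kJ/mol), min at 300° (0.0 kJ/mol); barrier = 16.4 kJ/mol.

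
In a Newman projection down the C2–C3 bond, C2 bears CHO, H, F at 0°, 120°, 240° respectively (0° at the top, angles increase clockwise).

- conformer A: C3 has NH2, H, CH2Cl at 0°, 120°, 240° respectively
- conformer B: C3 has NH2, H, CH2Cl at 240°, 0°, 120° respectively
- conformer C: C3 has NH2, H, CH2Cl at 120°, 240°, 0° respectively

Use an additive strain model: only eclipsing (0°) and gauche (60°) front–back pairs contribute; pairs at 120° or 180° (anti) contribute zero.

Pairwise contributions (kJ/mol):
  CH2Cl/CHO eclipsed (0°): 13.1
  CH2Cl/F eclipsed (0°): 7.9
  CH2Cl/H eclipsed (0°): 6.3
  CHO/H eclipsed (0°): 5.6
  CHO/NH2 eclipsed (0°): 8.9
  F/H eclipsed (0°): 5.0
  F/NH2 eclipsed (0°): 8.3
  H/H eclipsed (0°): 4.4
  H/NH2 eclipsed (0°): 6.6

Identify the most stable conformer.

B

A (eclipsed): CHO(0°)/NH2(0°) eclipsed 8.9; H(120°)/H(120°) eclipsed 4.4; F(240°)/CH2Cl(240°) eclipsed 7.9 → 21.2 kJ/mol.
B (eclipsed): CHO(0°)/H(0°) eclipsed 5.6; H(120°)/CH2Cl(120°) eclipsed 6.3; F(240°)/NH2(240°) eclipsed 8.3 → 20.2 kJ/mol.
C (eclipsed): CHO(0°)/CH2Cl(0°) eclipsed 13.1; H(120°)/NH2(120°) eclipsed 6.6; F(240°)/H(240°) eclipsed 5.0 → 24.7 kJ/mol.
B has the lowest total (20.2 kJ/mol).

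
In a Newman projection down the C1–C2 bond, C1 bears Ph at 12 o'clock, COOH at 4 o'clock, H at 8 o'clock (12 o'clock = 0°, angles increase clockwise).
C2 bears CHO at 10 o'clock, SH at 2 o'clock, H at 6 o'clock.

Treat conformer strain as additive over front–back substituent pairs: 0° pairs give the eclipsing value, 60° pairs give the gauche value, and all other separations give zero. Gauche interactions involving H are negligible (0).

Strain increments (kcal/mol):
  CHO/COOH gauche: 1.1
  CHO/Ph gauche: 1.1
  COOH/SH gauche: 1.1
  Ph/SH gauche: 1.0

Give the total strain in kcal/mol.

3.2 kcal/mol

This conformer (staggered): Ph–CHO gauche, Ph–SH gauche, COOH–SH gauche; 1.1 + 1.0 + 1.1 = 3.2 kcal/mol.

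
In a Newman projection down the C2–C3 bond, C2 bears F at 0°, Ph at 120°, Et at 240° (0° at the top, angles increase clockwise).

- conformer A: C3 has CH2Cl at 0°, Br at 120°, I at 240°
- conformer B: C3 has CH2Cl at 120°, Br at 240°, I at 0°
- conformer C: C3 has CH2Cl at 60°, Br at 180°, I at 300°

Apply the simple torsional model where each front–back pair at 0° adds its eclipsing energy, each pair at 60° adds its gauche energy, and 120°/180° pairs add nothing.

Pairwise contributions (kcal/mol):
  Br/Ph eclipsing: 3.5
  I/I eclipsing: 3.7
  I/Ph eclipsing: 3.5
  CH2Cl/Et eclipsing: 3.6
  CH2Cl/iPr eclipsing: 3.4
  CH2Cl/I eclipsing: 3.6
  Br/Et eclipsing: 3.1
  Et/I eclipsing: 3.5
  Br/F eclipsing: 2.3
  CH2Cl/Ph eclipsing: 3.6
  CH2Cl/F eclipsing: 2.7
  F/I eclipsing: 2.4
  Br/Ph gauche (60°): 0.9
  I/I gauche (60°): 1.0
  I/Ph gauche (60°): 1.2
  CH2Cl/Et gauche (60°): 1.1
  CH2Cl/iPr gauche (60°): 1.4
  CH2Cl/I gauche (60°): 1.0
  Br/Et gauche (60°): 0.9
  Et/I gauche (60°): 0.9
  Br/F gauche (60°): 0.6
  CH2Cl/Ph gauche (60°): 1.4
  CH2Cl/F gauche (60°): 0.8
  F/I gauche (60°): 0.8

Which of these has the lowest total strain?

C

A is eclipsed. F at 0° is eclipsed with CH2Cl at 0° (2.7); Ph at 120° is eclipsed with Br at 120° (3.5); Et at 240° is eclipsed with I at 240° (3.5). Total 9.7 kcal/mol.
B is eclipsed. F at 0° is eclipsed with I at 0° (2.4); Ph at 120° is eclipsed with CH2Cl at 120° (3.6); Et at 240° is eclipsed with Br at 240° (3.1). Total 9.1 kcal/mol.
C is staggered. F at 0° is gauche with CH2Cl at 60° (0.8); F at 0° is gauche with I at 300° (0.8); Ph at 120° is gauche with CH2Cl at 60° (1.4); Ph at 120° is gauche with Br at 180° (0.9); Et at 240° is gauche with Br at 180° (0.9); Et at 240° is gauche with I at 300° (0.9). Total 5.7 kcal/mol.
C has the lowest total (5.7 kcal/mol).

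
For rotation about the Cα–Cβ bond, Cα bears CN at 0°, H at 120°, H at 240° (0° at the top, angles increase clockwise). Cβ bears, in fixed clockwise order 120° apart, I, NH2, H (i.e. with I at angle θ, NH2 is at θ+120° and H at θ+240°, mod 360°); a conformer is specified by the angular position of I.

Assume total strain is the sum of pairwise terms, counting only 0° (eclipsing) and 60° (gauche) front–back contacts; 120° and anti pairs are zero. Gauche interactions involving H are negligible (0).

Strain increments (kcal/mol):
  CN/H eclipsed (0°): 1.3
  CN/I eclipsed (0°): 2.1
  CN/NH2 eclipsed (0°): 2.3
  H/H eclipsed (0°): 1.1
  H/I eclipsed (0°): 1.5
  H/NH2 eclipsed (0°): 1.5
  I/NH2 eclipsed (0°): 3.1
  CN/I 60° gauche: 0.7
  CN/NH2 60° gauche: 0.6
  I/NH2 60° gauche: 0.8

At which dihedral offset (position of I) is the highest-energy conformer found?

I at 0° (eclipsed): CN(0°)/I(0°) eclipsed 2.1; H(120°)/NH2(120°) eclipsed 1.5; H(240°)/H(240°) eclipsed 1.1 → 4.7 kcal/mol.
I at 60° (staggered): CN(0°)/I(60°) gauche 0.7 → 0.7 kcal/mol.
I at 120° (eclipsed): CN(0°)/H(0°) eclipsed 1.3; H(120°)/I(120°) eclipsed 1.5; H(240°)/NH2(240°) eclipsed 1.5 → 4.3 kcal/mol.
I at 180° (staggered): CN(0°)/NH2(300°) gauche 0.6 → 0.6 kcal/mol.
I at 240° (eclipsed): CN(0°)/NH2(0°) eclipsed 2.3; H(120°)/H(120°) eclipsed 1.1; H(240°)/I(240°) eclipsed 1.5 → 4.9 kcal/mol.
I at 300° (staggered): CN(0°)/I(300°) gauche 0.7; CN(0°)/NH2(60°) gauche 0.6 → 1.3 kcal/mol.
The maximum (4.9 kcal/mol) occurs with I at 240°.

240°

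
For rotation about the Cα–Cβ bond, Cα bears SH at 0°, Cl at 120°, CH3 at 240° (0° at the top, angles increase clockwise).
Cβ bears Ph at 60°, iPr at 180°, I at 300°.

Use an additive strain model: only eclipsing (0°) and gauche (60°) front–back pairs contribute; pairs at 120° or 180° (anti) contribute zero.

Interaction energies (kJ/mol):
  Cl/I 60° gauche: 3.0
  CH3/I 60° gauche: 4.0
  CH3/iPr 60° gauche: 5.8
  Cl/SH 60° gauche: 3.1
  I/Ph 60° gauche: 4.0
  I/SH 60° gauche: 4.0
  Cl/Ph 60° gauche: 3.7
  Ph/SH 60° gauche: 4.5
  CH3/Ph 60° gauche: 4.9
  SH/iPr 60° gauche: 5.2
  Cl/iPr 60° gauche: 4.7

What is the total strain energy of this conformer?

26.7 kJ/mol

This conformer (staggered): SH(0°)/Ph(60°) gauche 4.5; SH(0°)/I(300°) gauche 4.0; Cl(120°)/Ph(60°) gauche 3.7; Cl(120°)/iPr(180°) gauche 4.7; CH3(240°)/iPr(180°) gauche 5.8; CH3(240°)/I(300°) gauche 4.0 → 26.7 kJ/mol.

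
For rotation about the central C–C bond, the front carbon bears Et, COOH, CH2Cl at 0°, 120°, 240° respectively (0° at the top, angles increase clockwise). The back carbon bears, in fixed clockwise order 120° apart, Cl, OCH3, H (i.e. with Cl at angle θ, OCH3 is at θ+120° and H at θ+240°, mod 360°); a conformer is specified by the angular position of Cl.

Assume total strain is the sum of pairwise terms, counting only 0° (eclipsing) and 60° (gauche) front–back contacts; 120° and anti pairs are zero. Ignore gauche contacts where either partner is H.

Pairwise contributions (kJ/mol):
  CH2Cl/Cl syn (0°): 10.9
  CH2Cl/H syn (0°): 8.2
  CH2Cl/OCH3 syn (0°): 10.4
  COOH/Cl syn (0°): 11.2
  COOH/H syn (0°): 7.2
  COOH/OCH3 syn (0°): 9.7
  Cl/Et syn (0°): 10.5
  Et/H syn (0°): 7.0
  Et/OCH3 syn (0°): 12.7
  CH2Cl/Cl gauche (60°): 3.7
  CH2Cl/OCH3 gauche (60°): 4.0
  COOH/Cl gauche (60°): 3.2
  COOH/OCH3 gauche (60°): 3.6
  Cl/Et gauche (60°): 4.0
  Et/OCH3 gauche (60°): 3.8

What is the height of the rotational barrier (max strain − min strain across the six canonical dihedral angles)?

16.1 kJ/mol

Cl at 0° (eclipsed): Et(0°)/Cl(0°) eclipsed 10.5; COOH(120°)/OCH3(120°) eclipsed 9.7; CH2Cl(240°)/H(240°) eclipsed 8.2 → 28.4 kJ/mol.
Cl at 60° (staggered): Et(0°)/Cl(60°) gauche 4.0; COOH(120°)/Cl(60°) gauche 3.2; COOH(120°)/OCH3(180°) gauche 3.6; CH2Cl(240°)/OCH3(180°) gauche 4.0 → 14.8 kJ/mol.
Cl at 120° (eclipsed): Et(0°)/H(0°) eclipsed 7.0; COOH(120°)/Cl(120°) eclipsed 11.2; CH2Cl(240°)/OCH3(240°) eclipsed 10.4 → 28.6 kJ/mol.
Cl at 180° (staggered): Et(0°)/OCH3(300°) gauche 3.8; COOH(120°)/Cl(180°) gauche 3.2; CH2Cl(240°)/Cl(180°) gauche 3.7; CH2Cl(240°)/OCH3(300°) gauche 4.0 → 14.7 kJ/mol.
Cl at 240° (eclipsed): Et(0°)/OCH3(0°) eclipsed 12.7; COOH(120°)/H(120°) eclipsed 7.2; CH2Cl(240°)/Cl(240°) eclipsed 10.9 → 30.8 kJ/mol.
Cl at 300° (staggered): Et(0°)/Cl(300°) gauche 4.0; Et(0°)/OCH3(60°) gauche 3.8; COOH(120°)/OCH3(60°) gauche 3.6; CH2Cl(240°)/Cl(300°) gauche 3.7 → 15.1 kJ/mol.
Max at 240° (30.8 kJ/mol), min at 180° (14.7 kJ/mol); barrier = 16.1 kJ/mol.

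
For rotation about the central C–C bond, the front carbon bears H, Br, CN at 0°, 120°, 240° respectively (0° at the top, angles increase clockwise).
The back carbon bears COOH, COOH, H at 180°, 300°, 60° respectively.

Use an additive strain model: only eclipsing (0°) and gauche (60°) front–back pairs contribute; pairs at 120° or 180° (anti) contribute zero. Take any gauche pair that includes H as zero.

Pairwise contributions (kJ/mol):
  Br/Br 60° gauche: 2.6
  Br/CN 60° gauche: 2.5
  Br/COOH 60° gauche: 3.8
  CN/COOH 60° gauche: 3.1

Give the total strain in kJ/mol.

This conformer (staggered): Br–COOH gauche, CN–COOH gauche, CN–COOH gauche; 3.8 + 3.1 + 3.1 = 10.0 kJ/mol.

10.0 kJ/mol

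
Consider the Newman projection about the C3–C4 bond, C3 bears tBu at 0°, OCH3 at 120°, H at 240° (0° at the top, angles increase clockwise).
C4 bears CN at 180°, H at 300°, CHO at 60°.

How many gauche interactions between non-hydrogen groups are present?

3

Non-H gauche pairs: tBu(0°)/CHO(60°); OCH3(120°)/CN(180°); OCH3(120°)/CHO(60°) — 3 interactions.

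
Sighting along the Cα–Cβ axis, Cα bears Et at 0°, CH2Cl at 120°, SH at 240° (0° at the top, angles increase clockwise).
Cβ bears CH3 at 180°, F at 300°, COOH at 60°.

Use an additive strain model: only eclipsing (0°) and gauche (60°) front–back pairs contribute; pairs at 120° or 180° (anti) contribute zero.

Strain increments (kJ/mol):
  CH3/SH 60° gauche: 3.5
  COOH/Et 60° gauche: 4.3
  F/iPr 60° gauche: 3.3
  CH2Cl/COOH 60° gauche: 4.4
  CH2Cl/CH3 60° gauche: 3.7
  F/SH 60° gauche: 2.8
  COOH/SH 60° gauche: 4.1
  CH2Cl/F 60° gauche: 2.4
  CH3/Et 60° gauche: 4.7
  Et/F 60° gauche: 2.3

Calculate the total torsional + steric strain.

21.0 kJ/mol

This conformer (staggered): Et(0°)/F(300°) gauche 2.3; Et(0°)/COOH(60°) gauche 4.3; CH2Cl(120°)/CH3(180°) gauche 3.7; CH2Cl(120°)/COOH(60°) gauche 4.4; SH(240°)/CH3(180°) gauche 3.5; SH(240°)/F(300°) gauche 2.8 → 21.0 kJ/mol.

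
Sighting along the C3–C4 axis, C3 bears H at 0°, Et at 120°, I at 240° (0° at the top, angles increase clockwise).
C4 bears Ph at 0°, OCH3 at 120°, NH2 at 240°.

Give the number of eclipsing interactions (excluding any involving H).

Non-H eclipsing pairs: Et(120°)/OCH3(120°); I(240°)/NH2(240°) — 2 interactions.

2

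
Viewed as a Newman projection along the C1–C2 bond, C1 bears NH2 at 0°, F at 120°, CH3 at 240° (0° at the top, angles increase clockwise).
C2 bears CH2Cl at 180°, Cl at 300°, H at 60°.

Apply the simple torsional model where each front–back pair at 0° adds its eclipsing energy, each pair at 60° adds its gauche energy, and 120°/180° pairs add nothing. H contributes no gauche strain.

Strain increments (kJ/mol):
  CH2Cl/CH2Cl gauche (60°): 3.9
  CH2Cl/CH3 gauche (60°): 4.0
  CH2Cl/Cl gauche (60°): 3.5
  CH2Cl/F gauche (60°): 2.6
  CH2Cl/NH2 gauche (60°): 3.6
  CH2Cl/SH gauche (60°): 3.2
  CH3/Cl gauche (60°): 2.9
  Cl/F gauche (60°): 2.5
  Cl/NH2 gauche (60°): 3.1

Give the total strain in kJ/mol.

12.6 kJ/mol

This conformer is staggered. NH2 at 0° is gauche with Cl at 300° (3.1); F at 120° is gauche with CH2Cl at 180° (2.6); CH3 at 240° is gauche with CH2Cl at 180° (4.0); CH3 at 240° is gauche with Cl at 300° (2.9). Total 12.6 kJ/mol.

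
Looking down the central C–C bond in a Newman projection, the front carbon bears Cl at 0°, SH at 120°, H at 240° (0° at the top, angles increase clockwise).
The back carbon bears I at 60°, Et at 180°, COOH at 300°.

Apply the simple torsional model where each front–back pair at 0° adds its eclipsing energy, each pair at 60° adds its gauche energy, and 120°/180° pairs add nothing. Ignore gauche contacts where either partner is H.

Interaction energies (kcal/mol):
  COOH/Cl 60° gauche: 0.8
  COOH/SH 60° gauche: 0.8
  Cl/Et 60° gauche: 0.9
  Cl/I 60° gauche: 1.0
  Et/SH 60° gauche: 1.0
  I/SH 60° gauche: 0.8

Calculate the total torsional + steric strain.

This conformer (staggered): Cl(0°)/I(60°) gauche 1.0; Cl(0°)/COOH(300°) gauche 0.8; SH(120°)/I(60°) gauche 0.8; SH(120°)/Et(180°) gauche 1.0 → 3.6 kcal/mol.

3.6 kcal/mol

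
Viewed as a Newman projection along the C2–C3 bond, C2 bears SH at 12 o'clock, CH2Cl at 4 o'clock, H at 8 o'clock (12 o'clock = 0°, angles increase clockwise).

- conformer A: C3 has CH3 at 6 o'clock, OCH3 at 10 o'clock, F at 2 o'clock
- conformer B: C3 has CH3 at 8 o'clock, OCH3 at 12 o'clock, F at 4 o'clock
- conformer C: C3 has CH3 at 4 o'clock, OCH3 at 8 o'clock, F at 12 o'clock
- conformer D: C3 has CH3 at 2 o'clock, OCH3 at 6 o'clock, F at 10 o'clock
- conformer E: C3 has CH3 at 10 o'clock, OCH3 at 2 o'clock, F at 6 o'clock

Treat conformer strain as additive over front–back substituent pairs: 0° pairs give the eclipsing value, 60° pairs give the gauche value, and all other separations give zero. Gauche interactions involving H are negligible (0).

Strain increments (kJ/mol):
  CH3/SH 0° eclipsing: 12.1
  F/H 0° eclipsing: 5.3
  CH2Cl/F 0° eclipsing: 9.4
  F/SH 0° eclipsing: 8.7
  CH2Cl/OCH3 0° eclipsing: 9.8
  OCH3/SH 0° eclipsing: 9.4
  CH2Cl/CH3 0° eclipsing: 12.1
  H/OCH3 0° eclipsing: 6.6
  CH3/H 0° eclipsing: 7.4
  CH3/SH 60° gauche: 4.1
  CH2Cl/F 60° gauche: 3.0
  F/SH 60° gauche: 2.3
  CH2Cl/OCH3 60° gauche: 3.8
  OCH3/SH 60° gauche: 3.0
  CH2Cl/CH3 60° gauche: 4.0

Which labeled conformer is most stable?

A (staggered): SH(0°)/OCH3(300°) gauche 3.0; SH(0°)/F(60°) gauche 2.3; CH2Cl(120°)/CH3(180°) gauche 4.0; CH2Cl(120°)/F(60°) gauche 3.0 → 12.3 kJ/mol.
B (eclipsed): SH(0°)/OCH3(0°) eclipsed 9.4; CH2Cl(120°)/F(120°) eclipsed 9.4; H(240°)/CH3(240°) eclipsed 7.4 → 26.2 kJ/mol.
C (eclipsed): SH(0°)/F(0°) eclipsed 8.7; CH2Cl(120°)/CH3(120°) eclipsed 12.1; H(240°)/OCH3(240°) eclipsed 6.6 → 27.4 kJ/mol.
D (staggered): SH(0°)/CH3(60°) gauche 4.1; SH(0°)/F(300°) gauche 2.3; CH2Cl(120°)/CH3(60°) gauche 4.0; CH2Cl(120°)/OCH3(180°) gauche 3.8 → 14.2 kJ/mol.
E (staggered): SH(0°)/CH3(300°) gauche 4.1; SH(0°)/OCH3(60°) gauche 3.0; CH2Cl(120°)/OCH3(60°) gauche 3.8; CH2Cl(120°)/F(180°) gauche 3.0 → 13.9 kJ/mol.
A has the lowest total (12.3 kJ/mol).

A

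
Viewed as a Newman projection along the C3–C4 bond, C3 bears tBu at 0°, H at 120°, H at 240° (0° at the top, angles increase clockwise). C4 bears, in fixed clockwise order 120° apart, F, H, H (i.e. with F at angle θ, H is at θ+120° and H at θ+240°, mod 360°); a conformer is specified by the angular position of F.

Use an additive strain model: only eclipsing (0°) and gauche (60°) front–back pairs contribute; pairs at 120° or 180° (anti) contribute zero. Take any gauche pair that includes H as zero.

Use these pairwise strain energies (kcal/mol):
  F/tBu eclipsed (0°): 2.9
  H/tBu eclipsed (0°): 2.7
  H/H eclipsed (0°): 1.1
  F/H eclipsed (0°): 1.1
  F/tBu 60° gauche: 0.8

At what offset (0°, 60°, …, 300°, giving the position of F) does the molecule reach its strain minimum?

180°

F at 0° (eclipsed): tBu–F eclipsed, H–H eclipsed, H–H eclipsed; 2.9 + 1.1 + 1.1 = 5.1 kcal/mol.
F at 60° (staggered): tBu–F gauche; 0.8 = 0.8 kcal/mol.
F at 120° (eclipsed): tBu–H eclipsed, H–F eclipsed, H–H eclipsed; 2.7 + 1.1 + 1.1 = 4.9 kcal/mol.
F at 180° (staggered): no non-H gauche contacts → 0.0 kcal/mol.
F at 240° (eclipsed): tBu–H eclipsed, H–H eclipsed, H–F eclipsed; 2.7 + 1.1 + 1.1 = 4.9 kcal/mol.
F at 300° (staggered): tBu–F gauche; 0.8 = 0.8 kcal/mol.
The minimum (0.0 kcal/mol) occurs with F at 180°.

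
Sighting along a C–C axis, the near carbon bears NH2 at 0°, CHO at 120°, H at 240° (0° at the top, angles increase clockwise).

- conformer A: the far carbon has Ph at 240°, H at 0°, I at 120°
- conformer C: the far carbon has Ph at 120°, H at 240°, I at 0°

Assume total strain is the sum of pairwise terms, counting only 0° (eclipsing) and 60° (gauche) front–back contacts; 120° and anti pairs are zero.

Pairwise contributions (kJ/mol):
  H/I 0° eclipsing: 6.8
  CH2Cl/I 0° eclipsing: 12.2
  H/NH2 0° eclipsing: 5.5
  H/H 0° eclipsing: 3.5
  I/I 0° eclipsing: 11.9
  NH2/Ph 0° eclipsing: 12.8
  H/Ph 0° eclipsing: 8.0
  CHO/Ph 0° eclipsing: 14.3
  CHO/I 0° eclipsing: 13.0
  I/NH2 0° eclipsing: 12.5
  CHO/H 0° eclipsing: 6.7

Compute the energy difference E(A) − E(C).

A (eclipsed): NH2(0°)/H(0°) eclipsed 5.5; CHO(120°)/I(120°) eclipsed 13.0; H(240°)/Ph(240°) eclipsed 8.0 → 26.5 kJ/mol.
C (eclipsed): NH2(0°)/I(0°) eclipsed 12.5; CHO(120°)/Ph(120°) eclipsed 14.3; H(240°)/H(240°) eclipsed 3.5 → 30.3 kJ/mol.
E(A) − E(C) = 26.5 − 30.3 = -3.8 kJ/mol.

-3.8 kJ/mol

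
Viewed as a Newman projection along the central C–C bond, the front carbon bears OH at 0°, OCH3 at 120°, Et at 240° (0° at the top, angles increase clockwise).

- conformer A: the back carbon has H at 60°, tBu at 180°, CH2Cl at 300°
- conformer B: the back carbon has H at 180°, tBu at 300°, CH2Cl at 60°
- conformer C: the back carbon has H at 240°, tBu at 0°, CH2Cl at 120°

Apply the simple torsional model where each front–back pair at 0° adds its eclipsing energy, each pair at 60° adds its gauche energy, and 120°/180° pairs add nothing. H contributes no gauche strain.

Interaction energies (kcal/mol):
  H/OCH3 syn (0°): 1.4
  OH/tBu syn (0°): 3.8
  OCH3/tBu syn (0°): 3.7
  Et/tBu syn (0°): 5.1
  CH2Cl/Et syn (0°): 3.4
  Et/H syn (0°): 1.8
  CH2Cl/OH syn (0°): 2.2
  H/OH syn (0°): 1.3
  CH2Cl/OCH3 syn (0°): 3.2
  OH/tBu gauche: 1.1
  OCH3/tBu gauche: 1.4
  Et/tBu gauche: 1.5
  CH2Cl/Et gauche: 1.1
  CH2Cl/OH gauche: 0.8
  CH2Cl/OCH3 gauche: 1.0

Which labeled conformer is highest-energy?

A (staggered): OH(0°)/CH2Cl(300°) gauche 0.8; OCH3(120°)/tBu(180°) gauche 1.4; Et(240°)/tBu(180°) gauche 1.5; Et(240°)/CH2Cl(300°) gauche 1.1 → 4.8 kcal/mol.
B (staggered): OH(0°)/tBu(300°) gauche 1.1; OH(0°)/CH2Cl(60°) gauche 0.8; OCH3(120°)/CH2Cl(60°) gauche 1.0; Et(240°)/tBu(300°) gauche 1.5 → 4.4 kcal/mol.
C (eclipsed): OH(0°)/tBu(0°) eclipsed 3.8; OCH3(120°)/CH2Cl(120°) eclipsed 3.2; Et(240°)/H(240°) eclipsed 1.8 → 8.8 kcal/mol.
C has the highest total (8.8 kcal/mol).

C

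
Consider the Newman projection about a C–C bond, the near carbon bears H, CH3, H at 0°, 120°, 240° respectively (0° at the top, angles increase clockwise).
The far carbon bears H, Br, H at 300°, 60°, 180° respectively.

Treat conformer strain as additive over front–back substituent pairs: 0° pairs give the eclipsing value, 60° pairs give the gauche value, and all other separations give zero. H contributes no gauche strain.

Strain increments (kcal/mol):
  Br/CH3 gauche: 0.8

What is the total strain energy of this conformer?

0.8 kcal/mol

This conformer (staggered): CH3–Br gauche; 0.8 = 0.8 kcal/mol.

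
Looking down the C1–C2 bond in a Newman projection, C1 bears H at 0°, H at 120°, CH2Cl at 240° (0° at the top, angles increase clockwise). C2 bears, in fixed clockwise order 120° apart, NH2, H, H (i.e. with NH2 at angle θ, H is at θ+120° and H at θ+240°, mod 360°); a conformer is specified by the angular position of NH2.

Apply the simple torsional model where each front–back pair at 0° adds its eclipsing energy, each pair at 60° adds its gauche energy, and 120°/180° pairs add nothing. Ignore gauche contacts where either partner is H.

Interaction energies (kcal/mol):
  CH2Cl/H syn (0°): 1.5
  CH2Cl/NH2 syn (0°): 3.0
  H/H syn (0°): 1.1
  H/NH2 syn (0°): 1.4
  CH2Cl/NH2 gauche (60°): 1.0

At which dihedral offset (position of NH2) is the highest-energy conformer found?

NH2 at 0° (eclipsed): H–NH2 eclipsed, H–H eclipsed, CH2Cl–H eclipsed; 1.4 + 1.1 + 1.5 = 4.0 kcal/mol.
NH2 at 60° (staggered): no non-H gauche contacts → 0.0 kcal/mol.
NH2 at 120° (eclipsed): H–H eclipsed, H–NH2 eclipsed, CH2Cl–H eclipsed; 1.1 + 1.4 + 1.5 = 4.0 kcal/mol.
NH2 at 180° (staggered): CH2Cl–NH2 gauche; 1.0 = 1.0 kcal/mol.
NH2 at 240° (eclipsed): H–H eclipsed, H–H eclipsed, CH2Cl–NH2 eclipsed; 1.1 + 1.1 + 3.0 = 5.2 kcal/mol.
NH2 at 300° (staggered): CH2Cl–NH2 gauche; 1.0 = 1.0 kcal/mol.
The maximum (5.2 kcal/mol) occurs with NH2 at 240°.

240°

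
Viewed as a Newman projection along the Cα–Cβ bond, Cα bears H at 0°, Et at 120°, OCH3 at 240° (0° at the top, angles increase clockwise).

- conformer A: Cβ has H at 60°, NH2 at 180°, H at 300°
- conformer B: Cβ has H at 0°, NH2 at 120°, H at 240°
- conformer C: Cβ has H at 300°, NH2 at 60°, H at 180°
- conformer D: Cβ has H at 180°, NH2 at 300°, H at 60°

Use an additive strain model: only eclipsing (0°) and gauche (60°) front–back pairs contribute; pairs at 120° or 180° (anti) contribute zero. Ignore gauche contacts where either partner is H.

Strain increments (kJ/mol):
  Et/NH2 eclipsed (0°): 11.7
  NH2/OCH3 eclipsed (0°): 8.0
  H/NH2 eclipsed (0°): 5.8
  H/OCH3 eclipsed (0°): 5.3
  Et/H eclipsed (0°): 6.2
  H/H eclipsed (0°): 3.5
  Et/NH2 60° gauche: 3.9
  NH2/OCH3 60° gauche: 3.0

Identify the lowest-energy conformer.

D

A (staggered): Et(120°)/NH2(180°) gauche 3.9; OCH3(240°)/NH2(180°) gauche 3.0 → 6.9 kJ/mol.
B (eclipsed): H(0°)/H(0°) eclipsed 3.5; Et(120°)/NH2(120°) eclipsed 11.7; OCH3(240°)/H(240°) eclipsed 5.3 → 20.5 kJ/mol.
C (staggered): Et(120°)/NH2(60°) gauche 3.9 → 3.9 kJ/mol.
D (staggered): OCH3(240°)/NH2(300°) gauche 3.0 → 3.0 kJ/mol.
D has the lowest total (3.0 kJ/mol).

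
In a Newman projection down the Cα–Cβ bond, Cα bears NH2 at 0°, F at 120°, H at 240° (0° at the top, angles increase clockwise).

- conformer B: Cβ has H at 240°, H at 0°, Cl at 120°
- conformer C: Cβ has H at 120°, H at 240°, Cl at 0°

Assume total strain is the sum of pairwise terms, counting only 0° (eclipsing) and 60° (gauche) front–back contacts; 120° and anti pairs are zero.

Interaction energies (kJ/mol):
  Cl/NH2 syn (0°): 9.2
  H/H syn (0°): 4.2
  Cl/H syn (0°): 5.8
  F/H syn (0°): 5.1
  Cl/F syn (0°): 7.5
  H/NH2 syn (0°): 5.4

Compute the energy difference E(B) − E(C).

B (eclipsed): NH2–H eclipsed, F–Cl eclipsed, H–H eclipsed; 5.4 + 7.5 + 4.2 = 17.1 kJ/mol.
C (eclipsed): NH2–Cl eclipsed, F–H eclipsed, H–H eclipsed; 9.2 + 5.1 + 4.2 = 18.5 kJ/mol.
E(B) − E(C) = 17.1 − 18.5 = -1.4 kJ/mol.

-1.4 kJ/mol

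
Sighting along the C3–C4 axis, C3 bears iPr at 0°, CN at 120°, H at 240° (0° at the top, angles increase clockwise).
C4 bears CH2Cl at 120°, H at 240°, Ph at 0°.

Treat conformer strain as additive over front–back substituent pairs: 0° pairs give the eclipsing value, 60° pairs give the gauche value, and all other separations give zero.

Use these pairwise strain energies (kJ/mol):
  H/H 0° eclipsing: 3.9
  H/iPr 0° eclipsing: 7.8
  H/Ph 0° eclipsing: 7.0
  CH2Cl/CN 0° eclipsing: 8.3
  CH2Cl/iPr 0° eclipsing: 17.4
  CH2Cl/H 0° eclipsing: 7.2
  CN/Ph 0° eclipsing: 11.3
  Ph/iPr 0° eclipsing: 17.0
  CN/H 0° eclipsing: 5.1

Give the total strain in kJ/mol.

This conformer is eclipsed. iPr at 0° is eclipsed with Ph at 0° (17.0); CN at 120° is eclipsed with CH2Cl at 120° (8.3); H at 240° is eclipsed with H at 240° (3.9). Total 29.2 kJ/mol.

29.2 kJ/mol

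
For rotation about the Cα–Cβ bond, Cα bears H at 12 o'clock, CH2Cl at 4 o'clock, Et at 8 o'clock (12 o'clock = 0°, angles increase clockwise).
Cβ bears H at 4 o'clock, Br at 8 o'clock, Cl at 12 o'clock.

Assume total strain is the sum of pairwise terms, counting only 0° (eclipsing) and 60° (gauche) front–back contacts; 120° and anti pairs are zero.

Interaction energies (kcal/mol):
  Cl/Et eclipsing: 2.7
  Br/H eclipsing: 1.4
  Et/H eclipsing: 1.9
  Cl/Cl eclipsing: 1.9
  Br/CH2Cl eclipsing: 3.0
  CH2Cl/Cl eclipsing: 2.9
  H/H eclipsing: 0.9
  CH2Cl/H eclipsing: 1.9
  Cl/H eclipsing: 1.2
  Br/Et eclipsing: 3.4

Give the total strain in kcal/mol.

This conformer (eclipsed): H–Cl eclipsed, CH2Cl–H eclipsed, Et–Br eclipsed; 1.2 + 1.9 + 3.4 = 6.5 kcal/mol.

6.5 kcal/mol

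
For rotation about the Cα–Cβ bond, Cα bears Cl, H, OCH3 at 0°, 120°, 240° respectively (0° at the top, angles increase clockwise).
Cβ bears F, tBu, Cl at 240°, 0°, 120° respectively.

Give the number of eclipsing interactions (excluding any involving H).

2

Non-H eclipsing pairs: Cl(0°)/tBu(0°); OCH3(240°)/F(240°) — 2 interactions.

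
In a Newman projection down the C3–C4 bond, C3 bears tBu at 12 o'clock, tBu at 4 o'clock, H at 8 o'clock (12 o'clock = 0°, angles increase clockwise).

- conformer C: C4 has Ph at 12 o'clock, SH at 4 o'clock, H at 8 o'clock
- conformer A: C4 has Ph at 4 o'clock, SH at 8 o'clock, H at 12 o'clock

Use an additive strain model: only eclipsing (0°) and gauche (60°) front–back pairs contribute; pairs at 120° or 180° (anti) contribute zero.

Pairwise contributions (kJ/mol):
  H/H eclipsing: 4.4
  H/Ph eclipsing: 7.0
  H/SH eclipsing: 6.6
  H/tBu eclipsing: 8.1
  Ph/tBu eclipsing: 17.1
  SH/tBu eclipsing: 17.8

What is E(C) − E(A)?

C is eclipsed. tBu at 0° is eclipsed with Ph at 0° (17.1); tBu at 120° is eclipsed with SH at 120° (17.8); H at 240° is eclipsed with H at 240° (4.4). Total 39.3 kJ/mol.
A is eclipsed. tBu at 0° is eclipsed with H at 0° (8.1); tBu at 120° is eclipsed with Ph at 120° (17.1); H at 240° is eclipsed with SH at 240° (6.6). Total 31.8 kJ/mol.
E(C) − E(A) = 39.3 − 31.8 = +7.5 kJ/mol.

+7.5 kJ/mol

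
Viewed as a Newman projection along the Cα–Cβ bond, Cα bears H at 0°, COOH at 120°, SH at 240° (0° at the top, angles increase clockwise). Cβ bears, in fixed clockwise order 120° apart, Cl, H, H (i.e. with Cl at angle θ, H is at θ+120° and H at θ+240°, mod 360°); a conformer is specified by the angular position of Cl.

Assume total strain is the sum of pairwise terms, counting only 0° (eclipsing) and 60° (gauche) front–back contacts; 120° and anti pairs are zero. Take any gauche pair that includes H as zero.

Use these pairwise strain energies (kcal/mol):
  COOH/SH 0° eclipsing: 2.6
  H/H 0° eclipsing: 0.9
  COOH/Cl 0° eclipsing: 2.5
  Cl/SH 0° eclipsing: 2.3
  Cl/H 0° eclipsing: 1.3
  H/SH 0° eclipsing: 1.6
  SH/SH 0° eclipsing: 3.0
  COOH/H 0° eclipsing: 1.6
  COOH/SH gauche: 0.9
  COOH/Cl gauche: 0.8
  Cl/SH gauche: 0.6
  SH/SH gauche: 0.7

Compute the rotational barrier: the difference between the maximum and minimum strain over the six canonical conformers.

Cl at 0° (eclipsed): H(0°)/Cl(0°) eclipsed 1.3; COOH(120°)/H(120°) eclipsed 1.6; SH(240°)/H(240°) eclipsed 1.6 → 4.5 kcal/mol.
Cl at 60° (staggered): COOH(120°)/Cl(60°) gauche 0.8 → 0.8 kcal/mol.
Cl at 120° (eclipsed): H(0°)/H(0°) eclipsed 0.9; COOH(120°)/Cl(120°) eclipsed 2.5; SH(240°)/H(240°) eclipsed 1.6 → 5.0 kcal/mol.
Cl at 180° (staggered): COOH(120°)/Cl(180°) gauche 0.8; SH(240°)/Cl(180°) gauche 0.6 → 1.4 kcal/mol.
Cl at 240° (eclipsed): H(0°)/H(0°) eclipsed 0.9; COOH(120°)/H(120°) eclipsed 1.6; SH(240°)/Cl(240°) eclipsed 2.3 → 4.8 kcal/mol.
Cl at 300° (staggered): SH(240°)/Cl(300°) gauche 0.6 → 0.6 kcal/mol.
Max at 120° (5.0 kcal/mol), min at 300° (0.6 kcal/mol); barrier = 4.4 kcal/mol.

4.4 kcal/mol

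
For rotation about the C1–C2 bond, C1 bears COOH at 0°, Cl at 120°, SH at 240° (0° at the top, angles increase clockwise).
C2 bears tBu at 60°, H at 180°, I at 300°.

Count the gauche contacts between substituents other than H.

Non-H gauche pairs: COOH(0°)/tBu(60°); COOH(0°)/I(300°); Cl(120°)/tBu(60°); SH(240°)/I(300°) — 4 interactions.

4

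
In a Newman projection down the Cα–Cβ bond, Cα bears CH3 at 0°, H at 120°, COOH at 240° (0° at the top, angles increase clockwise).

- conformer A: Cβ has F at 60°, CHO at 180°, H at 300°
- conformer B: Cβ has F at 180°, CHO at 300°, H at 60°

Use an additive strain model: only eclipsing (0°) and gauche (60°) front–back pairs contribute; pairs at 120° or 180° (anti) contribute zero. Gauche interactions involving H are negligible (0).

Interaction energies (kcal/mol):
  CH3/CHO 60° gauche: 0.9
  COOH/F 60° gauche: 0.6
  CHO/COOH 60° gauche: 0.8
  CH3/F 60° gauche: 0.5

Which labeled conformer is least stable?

B

A (staggered): CH3–F gauche, COOH–CHO gauche; 0.5 + 0.8 = 1.3 kcal/mol.
B (staggered): CH3–CHO gauche, COOH–F gauche, COOH–CHO gauche; 0.9 + 0.6 + 0.8 = 2.3 kcal/mol.
B has the highest total (2.3 kcal/mol).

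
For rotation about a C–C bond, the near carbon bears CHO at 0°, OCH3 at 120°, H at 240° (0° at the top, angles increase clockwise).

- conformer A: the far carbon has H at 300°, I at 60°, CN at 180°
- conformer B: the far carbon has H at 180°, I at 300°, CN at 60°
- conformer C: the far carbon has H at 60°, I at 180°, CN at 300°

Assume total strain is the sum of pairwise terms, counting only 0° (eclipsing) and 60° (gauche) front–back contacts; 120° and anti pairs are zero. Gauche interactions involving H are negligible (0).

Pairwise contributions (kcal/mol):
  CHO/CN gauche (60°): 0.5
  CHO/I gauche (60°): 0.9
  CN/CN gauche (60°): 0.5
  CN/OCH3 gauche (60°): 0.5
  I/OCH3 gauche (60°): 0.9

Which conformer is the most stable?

A is staggered. CHO at 0° is gauche with I at 60° (0.9); OCH3 at 120° is gauche with I at 60° (0.9); OCH3 at 120° is gauche with CN at 180° (0.5). Total 2.3 kcal/mol.
B is staggered. CHO at 0° is gauche with I at 300° (0.9); CHO at 0° is gauche with CN at 60° (0.5); OCH3 at 120° is gauche with CN at 60° (0.5). Total 1.9 kcal/mol.
C is staggered. CHO at 0° is gauche with CN at 300° (0.5); OCH3 at 120° is gauche with I at 180° (0.9). Total 1.4 kcal/mol.
C has the lowest total (1.4 kcal/mol).

C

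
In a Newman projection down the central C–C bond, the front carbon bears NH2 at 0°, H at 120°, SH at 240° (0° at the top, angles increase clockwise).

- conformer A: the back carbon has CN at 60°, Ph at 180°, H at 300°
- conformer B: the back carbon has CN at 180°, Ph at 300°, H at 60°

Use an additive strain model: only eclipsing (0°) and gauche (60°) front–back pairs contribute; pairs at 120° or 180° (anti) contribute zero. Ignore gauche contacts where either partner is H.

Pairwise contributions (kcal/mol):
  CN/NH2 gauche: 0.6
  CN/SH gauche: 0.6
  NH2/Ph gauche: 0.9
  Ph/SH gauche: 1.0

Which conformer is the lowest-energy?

A is staggered. NH2 at 0° is gauche with CN at 60° (0.6); SH at 240° is gauche with Ph at 180° (1.0). Total 1.6 kcal/mol.
B is staggered. NH2 at 0° is gauche with Ph at 300° (0.9); SH at 240° is gauche with CN at 180° (0.6); SH at 240° is gauche with Ph at 300° (1.0). Total 2.5 kcal/mol.
A has the lowest total (1.6 kcal/mol).

A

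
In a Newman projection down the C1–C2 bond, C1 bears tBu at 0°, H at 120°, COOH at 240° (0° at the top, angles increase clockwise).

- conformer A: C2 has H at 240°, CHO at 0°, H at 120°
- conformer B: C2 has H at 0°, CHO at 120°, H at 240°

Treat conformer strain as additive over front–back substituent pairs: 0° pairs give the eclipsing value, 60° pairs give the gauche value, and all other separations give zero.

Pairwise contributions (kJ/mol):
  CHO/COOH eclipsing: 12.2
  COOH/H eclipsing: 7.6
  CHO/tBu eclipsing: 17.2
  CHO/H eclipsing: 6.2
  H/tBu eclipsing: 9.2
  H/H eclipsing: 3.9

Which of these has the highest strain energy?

A

A is eclipsed. tBu at 0° is eclipsed with CHO at 0° (17.2); H at 120° is eclipsed with H at 120° (3.9); COOH at 240° is eclipsed with H at 240° (7.6). Total 28.7 kJ/mol.
B is eclipsed. tBu at 0° is eclipsed with H at 0° (9.2); H at 120° is eclipsed with CHO at 120° (6.2); COOH at 240° is eclipsed with H at 240° (7.6). Total 23.0 kJ/mol.
A has the highest total (28.7 kJ/mol).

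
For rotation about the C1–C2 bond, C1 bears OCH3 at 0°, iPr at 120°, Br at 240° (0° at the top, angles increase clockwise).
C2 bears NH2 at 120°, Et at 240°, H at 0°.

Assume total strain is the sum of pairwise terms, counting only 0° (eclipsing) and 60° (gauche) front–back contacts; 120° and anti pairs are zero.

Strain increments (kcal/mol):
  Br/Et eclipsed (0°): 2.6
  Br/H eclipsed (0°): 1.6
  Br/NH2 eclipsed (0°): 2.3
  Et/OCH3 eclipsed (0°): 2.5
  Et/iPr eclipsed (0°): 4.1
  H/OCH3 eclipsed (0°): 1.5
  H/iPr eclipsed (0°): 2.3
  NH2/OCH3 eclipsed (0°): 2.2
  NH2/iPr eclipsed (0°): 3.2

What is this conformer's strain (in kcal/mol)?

7.3 kcal/mol

This conformer (eclipsed): OCH3–H eclipsed, iPr–NH2 eclipsed, Br–Et eclipsed; 1.5 + 3.2 + 2.6 = 7.3 kcal/mol.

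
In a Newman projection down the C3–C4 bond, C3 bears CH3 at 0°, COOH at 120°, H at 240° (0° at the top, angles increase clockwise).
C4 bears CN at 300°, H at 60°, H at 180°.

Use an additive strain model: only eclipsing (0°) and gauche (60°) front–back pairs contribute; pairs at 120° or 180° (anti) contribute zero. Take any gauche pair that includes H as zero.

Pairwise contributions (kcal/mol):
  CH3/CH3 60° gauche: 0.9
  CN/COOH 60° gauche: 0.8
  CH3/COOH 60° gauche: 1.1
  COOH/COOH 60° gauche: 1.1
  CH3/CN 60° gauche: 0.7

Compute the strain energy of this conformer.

This conformer (staggered): CH3–CN gauche; 0.7 = 0.7 kcal/mol.

0.7 kcal/mol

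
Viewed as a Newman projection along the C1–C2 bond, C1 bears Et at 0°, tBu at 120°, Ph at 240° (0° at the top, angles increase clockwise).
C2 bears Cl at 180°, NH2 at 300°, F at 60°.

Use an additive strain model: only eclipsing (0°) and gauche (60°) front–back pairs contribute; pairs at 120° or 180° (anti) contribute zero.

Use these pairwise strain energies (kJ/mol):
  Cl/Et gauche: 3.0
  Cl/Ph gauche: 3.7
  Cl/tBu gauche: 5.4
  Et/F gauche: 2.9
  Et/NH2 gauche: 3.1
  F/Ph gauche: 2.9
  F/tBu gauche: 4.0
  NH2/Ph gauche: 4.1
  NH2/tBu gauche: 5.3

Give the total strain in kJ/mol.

This conformer (staggered): Et(0°)/NH2(300°) gauche 3.1; Et(0°)/F(60°) gauche 2.9; tBu(120°)/Cl(180°) gauche 5.4; tBu(120°)/F(60°) gauche 4.0; Ph(240°)/Cl(180°) gauche 3.7; Ph(240°)/NH2(300°) gauche 4.1 → 23.2 kJ/mol.

23.2 kJ/mol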